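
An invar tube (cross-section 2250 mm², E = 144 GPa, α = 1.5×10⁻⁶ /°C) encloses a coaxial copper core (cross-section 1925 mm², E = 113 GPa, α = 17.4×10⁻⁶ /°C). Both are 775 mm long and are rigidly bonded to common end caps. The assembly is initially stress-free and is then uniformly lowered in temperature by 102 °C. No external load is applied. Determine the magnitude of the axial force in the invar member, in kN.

Both members must finish at the same length. With the larger α, the copper tends to over-contract; the plates restrain it, putting the copper in tension and the invar in compression. With no external load the two internal forces are equal and opposite, magnitude P.
Setting the final lengths equal and cancelling L: (α₁ − α₂)ΔT = P/(A₁E₁) + P/(A₂E₂).
|α₁ − α₂|·ΔT = 15.9×10⁻⁶ × 102 = 0.001622.
1/(A₁E₁) + 1/(A₂E₂) = 1/(2250×144×10³) + 1/(1925×113×10³) = 7.684×10⁻⁹ N⁻¹.
So P = 0.001622 / 7.684×10⁻⁹ = 211.1 kN.

P ≈ 211 kN (compressive in the invar)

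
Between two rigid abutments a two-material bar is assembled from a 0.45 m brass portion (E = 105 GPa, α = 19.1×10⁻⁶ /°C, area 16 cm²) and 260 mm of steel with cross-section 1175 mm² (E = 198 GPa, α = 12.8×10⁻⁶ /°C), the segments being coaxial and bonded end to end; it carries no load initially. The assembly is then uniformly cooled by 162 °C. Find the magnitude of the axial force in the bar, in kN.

If the supports were absent, the total length change would be Σ αᵢΔT Lᵢ = 19.1×10⁻⁶×162×450 + 12.8×10⁻⁶×162×260 = 1.932 mm.
Since the ends are fixed, an axial force P builds up, equal in every segment, with P · Σ Lᵢ/(AᵢEᵢ) = δ_free.
The series flexibility is Σ Lᵢ/(AᵢEᵢ) = 450/(1600×105×10³) + 260/(1175×198×10³) = 3.796×10⁻⁶ mm/N.
So P = 1.932 / 3.796×10⁻⁶ = 508.8 kN, tensile.

P ≈ 509 kN (tensile)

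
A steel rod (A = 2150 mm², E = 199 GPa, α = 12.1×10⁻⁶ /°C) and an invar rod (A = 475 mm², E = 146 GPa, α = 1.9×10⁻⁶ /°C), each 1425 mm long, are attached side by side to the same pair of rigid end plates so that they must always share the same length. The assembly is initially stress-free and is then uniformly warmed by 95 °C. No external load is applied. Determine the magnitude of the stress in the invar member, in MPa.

σ ≈ 122 MPa (tensile)

Both members must finish at the same length. With the larger α, the steel tends to over-expand; the plates restrain it, putting the steel in compression and the invar in tension. With no external load the two internal forces are equal and opposite, magnitude P.
Compatibility of the two members (thermal + elastic change equal): (α₁ − α₂)ΔT = P·[1/(A₁E₁) + 1/(A₂E₂)].
|α₁ − α₂|·ΔT = 10.2×10⁻⁶ × 95 = 0.000969.
1/(A₁E₁) + 1/(A₂E₂) = 1/(2150×199×10³) + 1/(475×146×10³) = 1.676×10⁻⁸ N⁻¹.
So P = 0.000969 / 1.676×10⁻⁸ = 57.83 kN.
σ_{invar} = P/A₂ = 57830/475 = 121.7 MPa, tensile.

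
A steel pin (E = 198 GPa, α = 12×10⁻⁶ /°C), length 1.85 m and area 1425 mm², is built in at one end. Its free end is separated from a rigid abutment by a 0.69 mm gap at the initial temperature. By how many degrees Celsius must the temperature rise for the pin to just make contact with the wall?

Contact occurs when the free expansion equals the gap: αΔT L = 0.69 mm.
ΔT = 0.69 / (12×10⁻⁶ × 1850) = 31.08 °C.

ΔT ≈ 31.1 °C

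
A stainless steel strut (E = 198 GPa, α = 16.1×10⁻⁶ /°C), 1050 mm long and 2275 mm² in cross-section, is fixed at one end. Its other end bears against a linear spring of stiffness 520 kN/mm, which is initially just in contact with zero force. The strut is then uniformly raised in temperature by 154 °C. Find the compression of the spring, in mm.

δ ≈ 1.18 mm

Free thermal expansion: δ_free = αΔT L = 16.1×10⁻⁶ × 154 × 1050 = 2.603 mm.
With a force P in the spring, the elastic change of the strut is PL/(AE) and that of the spring is P/k; compatibility requires their sum to equal δ_free.
P [ L/(AE) + 1/k ] = δ_free → P [ 1050/(2275×198×10³) + 1/(520×10³) ] = 2.603.
P = 2.603 / 4.254×10⁻⁶ = 612000 N.
Spring compression = P/k = 612000/(520×10³) = 1.177 mm.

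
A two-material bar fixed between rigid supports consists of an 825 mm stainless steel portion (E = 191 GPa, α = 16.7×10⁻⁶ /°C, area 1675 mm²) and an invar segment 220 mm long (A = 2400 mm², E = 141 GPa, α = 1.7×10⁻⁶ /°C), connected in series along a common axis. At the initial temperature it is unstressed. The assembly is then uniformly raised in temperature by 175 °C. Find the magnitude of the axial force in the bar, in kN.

If the supports were absent, the total length change would be Σ αᵢΔT Lᵢ = 16.7×10⁻⁶×175×825 + 1.7×10⁻⁶×175×220 = 2.477 mm.
The rigid supports impose zero overall length change; the single axial force P common to all segments must satisfy P Σ Lᵢ/(AᵢEᵢ) = δ_free.
The series flexibility is Σ Lᵢ/(AᵢEᵢ) = 825/(1675×191×10³) + 220/(2400×141×10³) = 3.229×10⁻⁶ mm/N.
Hence P = δ_free / Σ(L/AE) = 2.477/3.229×10⁻⁶ = 767 kN (compressive).

P ≈ 767 kN (compressive)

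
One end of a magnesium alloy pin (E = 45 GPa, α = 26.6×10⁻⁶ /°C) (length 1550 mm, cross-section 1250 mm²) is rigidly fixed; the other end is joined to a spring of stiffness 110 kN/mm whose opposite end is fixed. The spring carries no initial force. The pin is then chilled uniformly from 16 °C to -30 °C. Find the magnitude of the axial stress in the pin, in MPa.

σ ≈ 41.4 MPa (tensile)

The unrestrained thermal change is αΔT L = 26.6×10⁻⁶ × 46 × 1550 = 1.897 mm.
With a force P in the spring, the elastic change of the pin is PL/(AE) and that of the spring is P/k; compatibility requires their sum to equal δ_free.
So P = δ_free / [L/(AE) + 1/k] = 1.897 / [ 1550/(1250×45×10³) + 1/(110×10³) ].
P = 1.897 / 3.665×10⁻⁵ = 51750 N.
σ = P/A = 51750/1250 = 41.4 MPa.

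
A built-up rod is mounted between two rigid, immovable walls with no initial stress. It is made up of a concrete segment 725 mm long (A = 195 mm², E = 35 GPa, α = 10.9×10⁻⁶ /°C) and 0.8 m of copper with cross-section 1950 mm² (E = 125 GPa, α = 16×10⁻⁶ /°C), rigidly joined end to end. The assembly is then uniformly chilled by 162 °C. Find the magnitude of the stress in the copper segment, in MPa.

σ ≈ 15.7 MPa (tensile)

If the supports were absent, the total length change would be Σ αᵢΔT Lᵢ = 10.9×10⁻⁶×162×725 + 16×10⁻⁶×162×800 = 3.354 mm.
The walls prevent any net length change, so an axial force P (same in every segment) develops. Compatibility: P · Σ Lᵢ/(AᵢEᵢ) = δ_free.
The series flexibility is Σ Lᵢ/(AᵢEᵢ) = 725/(195×35×10³) + 800/(1950×125×10³) = 0.0001095 mm/N.
So P = 3.354 / 0.0001095 = 30.63 kN, tensile.
σ_{copper} = P / A = 30630 / 1950 = 15.71 MPa.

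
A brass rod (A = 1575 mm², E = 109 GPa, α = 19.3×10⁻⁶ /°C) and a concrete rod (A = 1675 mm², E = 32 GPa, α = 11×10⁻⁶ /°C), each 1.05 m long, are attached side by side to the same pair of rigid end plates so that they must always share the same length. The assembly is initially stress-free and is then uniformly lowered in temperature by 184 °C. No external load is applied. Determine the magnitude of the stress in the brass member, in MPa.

The brass has the larger α, so on cooling it would change length more than the concrete if both were free. The rigid plates force a common final length, so the brass is put into tension and the concrete into compression, with equal and opposite forces P (no external load).
Compatibility of the two members (thermal + elastic change equal): (α₁ − α₂)ΔT = P·[1/(A₁E₁) + 1/(A₂E₂)].
|α₁ − α₂|·ΔT = 8.3×10⁻⁶ × 184 = 0.001527.
1/(A₁E₁) + 1/(A₂E₂) = 1/(1575×109×10³) + 1/(1675×32×10³) = 2.448×10⁻⁸ N⁻¹.
P = 0.001527 / 2.448×10⁻⁸ = 62380 N = 62.38 kN.
σ_{brass} = P/A₁ = 62380/1575 = 39.61 MPa, tensile.

σ ≈ 39.6 MPa (tensile)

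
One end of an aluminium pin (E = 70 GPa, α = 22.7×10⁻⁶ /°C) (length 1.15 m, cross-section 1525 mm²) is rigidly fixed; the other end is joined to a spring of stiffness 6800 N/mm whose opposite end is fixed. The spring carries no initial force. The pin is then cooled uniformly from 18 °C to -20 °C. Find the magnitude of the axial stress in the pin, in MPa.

σ ≈ 4.12 MPa (tensile)

Free thermal contraction: δ_free = αΔT L = 22.7×10⁻⁶ × 38 × 1150 = 0.992 mm.
With a force P in the spring, the elastic change of the pin is PL/(AE) and that of the spring is P/k; compatibility requires their sum to equal δ_free.
P [ L/(AE) + 1/k ] = δ_free → P [ 1150/(1525×70×10³) + 1/(6800) ] = 0.992.
P = 0.992 / 0.0001578 = 6285 N.
σ = P/A = 6285/1525 = 4.121 MPa.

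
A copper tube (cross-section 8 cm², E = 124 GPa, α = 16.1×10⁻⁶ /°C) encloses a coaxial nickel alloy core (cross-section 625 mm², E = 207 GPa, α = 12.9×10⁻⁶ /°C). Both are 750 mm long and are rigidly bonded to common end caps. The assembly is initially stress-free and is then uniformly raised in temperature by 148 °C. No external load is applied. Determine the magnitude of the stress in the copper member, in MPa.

σ ≈ 33.2 MPa (compressive)

Equilibrium of a rigid end plate with no external load gives equal and opposite internal forces ±P in the two members. Since α_{copper} > α_{nickel alloy}, heating drives the copper into compression and the nickel alloy into tension.
Equating the net (thermal + elastic) strains gives |α₁ − α₂|·ΔT = P·[1/(A₁E₁) + 1/(A₂E₂)].
|α₁ − α₂|·ΔT = 3.2×10⁻⁶ × 148 = 0.0004736.
1/(A₁E₁) + 1/(A₂E₂) = 1/(800×124×10³) + 1/(625×207×10³) = 1.781×10⁻⁸ N⁻¹.
P = 0.0004736 / 1.781×10⁻⁸ = 26590 N = 26.59 kN.
σ_{copper} = P/A₁ = 26590/800 = 33.24 MPa, compressive.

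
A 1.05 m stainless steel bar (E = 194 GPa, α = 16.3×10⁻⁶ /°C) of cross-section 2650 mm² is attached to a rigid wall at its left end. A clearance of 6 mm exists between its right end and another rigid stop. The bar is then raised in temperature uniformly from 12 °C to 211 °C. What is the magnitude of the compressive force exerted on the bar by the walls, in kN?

P ≈ 0 kN

If the wall were absent the bar would grow by αΔT L = 16.3×10⁻⁶ × 199 × 1050 = 3.406 mm.
Since δ_free = 3.41 mm is less than the 6 mm gap, the bar never touches the wall. No axial force develops.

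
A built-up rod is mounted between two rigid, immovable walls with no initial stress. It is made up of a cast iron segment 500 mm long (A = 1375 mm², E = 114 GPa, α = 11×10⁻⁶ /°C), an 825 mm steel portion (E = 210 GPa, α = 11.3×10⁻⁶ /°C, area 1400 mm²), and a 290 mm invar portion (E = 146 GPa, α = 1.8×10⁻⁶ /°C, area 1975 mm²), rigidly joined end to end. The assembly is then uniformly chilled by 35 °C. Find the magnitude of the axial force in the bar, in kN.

With the walls removed the bar would change length by δ_free = Σ αᵢΔT Lᵢ = 11×10⁻⁶×35×500 + 11.3×10⁻⁶×35×825 + 1.8×10⁻⁶×35×290 = 0.5371 mm.
The rigid supports impose zero overall length change; the single axial force P common to all segments must satisfy P Σ Lᵢ/(AᵢEᵢ) = δ_free.
The series flexibility is Σ Lᵢ/(AᵢEᵢ) = 500/(1375×114×10³) + 825/(1400×210×10³) + 290/(1975×146×10³) = 7.002×10⁻⁶ mm/N.
So P = 0.5371 / 7.002×10⁻⁶ = 76.7 kN, tensile.

P ≈ 76.7 kN (tensile)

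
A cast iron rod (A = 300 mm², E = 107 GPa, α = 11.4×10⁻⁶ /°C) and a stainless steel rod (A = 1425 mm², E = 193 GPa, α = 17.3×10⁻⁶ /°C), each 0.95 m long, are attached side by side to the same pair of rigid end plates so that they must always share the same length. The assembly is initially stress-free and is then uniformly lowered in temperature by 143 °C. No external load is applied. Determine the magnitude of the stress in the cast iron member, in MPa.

Both members must finish at the same length. With the larger α, the stainless steel tends to over-contract; the plates restrain it, putting the stainless steel in tension and the cast iron in compression. With no external load the two internal forces are equal and opposite, magnitude P.
Equating the net (thermal + elastic) strains gives |α₁ − α₂|·ΔT = P·[1/(A₁E₁) + 1/(A₂E₂)].
|α₁ − α₂|·ΔT = 5.9×10⁻⁶ × 143 = 0.0008437.
1/(A₁E₁) + 1/(A₂E₂) = 1/(300×107×10³) + 1/(1425×193×10³) = 3.479×10⁻⁸ N⁻¹.
P = 0.0008437 / 3.479×10⁻⁸ = 24250 N = 24.25 kN.
σ_{cast iron} = P/A₁ = 24250/300 = 80.84 MPa, compressive.

σ ≈ 80.8 MPa (compressive)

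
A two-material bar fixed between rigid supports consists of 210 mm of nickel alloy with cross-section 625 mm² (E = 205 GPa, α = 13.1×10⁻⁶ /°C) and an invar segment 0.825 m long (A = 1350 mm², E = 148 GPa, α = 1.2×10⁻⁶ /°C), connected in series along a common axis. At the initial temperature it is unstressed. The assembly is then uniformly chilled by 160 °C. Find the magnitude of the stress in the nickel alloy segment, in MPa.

With the walls removed the bar would change length by δ_free = Σ αᵢΔT Lᵢ = 13.1×10⁻⁶×160×210 + 1.2×10⁻⁶×160×825 = 0.5986 mm.
The walls prevent any net length change, so an axial force P (same in every segment) develops. Compatibility: P · Σ Lᵢ/(AᵢEᵢ) = δ_free.
The series flexibility is Σ Lᵢ/(AᵢEᵢ) = 210/(625×205×10³) + 825/(1350×148×10³) = 5.768×10⁻⁶ mm/N.
P = 0.5986 / 5.768×10⁻⁶ = 103800 N = 103.8 kN, tensile.
σ_{nickel alloy} = P / A = 103800 / 625 = 166 MPa.

σ ≈ 166 MPa (tensile)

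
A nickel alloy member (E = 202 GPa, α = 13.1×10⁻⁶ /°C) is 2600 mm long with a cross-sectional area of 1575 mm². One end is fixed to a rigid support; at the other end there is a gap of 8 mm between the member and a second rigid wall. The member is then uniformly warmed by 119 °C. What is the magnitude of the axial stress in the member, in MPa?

σ ≈ 0 MPa

If the wall were absent the member would grow by αΔT L = 13.1×10⁻⁶ × 119 × 2600 = 4.053 mm.
This is smaller than the 8 mm clearance, so the member expands freely without reaching the stop — the stress is zero.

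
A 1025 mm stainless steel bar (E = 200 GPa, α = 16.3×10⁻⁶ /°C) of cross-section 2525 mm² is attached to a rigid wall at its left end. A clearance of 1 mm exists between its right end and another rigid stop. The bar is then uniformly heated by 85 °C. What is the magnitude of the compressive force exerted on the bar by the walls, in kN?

If the wall were absent the bar would grow by αΔT L = 16.3×10⁻⁶ × 85 × 1025 = 1.42 mm.
The gap closes (δ_free > 1 mm) and the wall then resists a further 1.42 − 1 = 0.4201 mm of expansion.
So σ = E(δ_free − g)/L = 200×10³ × 0.4201/1025 = 81.98 MPa.
P = σA = 81.98 × 2525 = 207 kN.

P ≈ 207 kN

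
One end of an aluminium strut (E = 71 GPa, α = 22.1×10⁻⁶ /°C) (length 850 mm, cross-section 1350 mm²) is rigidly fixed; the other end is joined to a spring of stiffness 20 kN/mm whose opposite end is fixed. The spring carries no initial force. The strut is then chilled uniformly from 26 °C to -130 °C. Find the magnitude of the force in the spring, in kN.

If the spring were absent the strut would shorten by αΔT L = 22.1×10⁻⁶ × 156 × 850 = 2.93 mm.
With a force P in the spring, the elastic change of the strut is PL/(AE) and that of the spring is P/k; compatibility requires their sum to equal δ_free.
So P = δ_free / [L/(AE) + 1/k] = 2.93 / [ 850/(1350×71×10³) + 1/(20×10³) ].
P = 2.93 / 5.887×10⁻⁵ = 49780 N.

P ≈ 49.8 kN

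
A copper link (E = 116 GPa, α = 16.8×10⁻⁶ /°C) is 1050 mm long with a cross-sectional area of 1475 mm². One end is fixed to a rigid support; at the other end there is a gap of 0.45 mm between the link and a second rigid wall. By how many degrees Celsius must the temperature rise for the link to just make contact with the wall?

The gap closes when αΔT L = 0.45 mm, since the link is still unstressed at that instant.
So ΔT = g/(αL) = 0.45/(16.8×10⁻⁶ × 1050) = 25.51 °C.

ΔT ≈ 25.5 °C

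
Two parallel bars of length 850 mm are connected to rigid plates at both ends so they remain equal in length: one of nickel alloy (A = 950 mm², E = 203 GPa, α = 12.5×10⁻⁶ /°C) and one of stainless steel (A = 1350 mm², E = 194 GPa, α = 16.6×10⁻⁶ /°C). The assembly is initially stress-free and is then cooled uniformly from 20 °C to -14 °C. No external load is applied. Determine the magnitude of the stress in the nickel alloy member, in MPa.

Equilibrium of a rigid end plate with no external load gives equal and opposite internal forces ±P in the two members. Since α_{stainless steel} > α_{nickel alloy}, cooling drives the stainless steel into tension and the nickel alloy into compression.
Equating the net (thermal + elastic) strains gives |α₁ − α₂|·ΔT = P·[1/(A₁E₁) + 1/(A₂E₂)].
|α₁ − α₂|·ΔT = 4.1×10⁻⁶ × 34 = 0.0001394.
1/(A₁E₁) + 1/(A₂E₂) = 1/(950×203×10³) + 1/(1350×194×10³) = 9.004×10⁻⁹ N⁻¹.
So P = 0.0001394 / 9.004×10⁻⁹ = 15.48 kN.
σ_{nickel alloy} = P/A₁ = 15480/950 = 16.3 MPa, compressive.

σ ≈ 16.3 MPa (compressive)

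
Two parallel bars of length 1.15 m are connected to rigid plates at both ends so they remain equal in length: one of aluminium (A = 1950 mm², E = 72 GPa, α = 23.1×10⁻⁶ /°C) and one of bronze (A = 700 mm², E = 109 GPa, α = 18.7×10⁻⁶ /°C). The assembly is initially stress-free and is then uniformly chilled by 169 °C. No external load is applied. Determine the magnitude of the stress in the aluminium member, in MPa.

The aluminium has the larger α, so on cooling it would change length more than the bronze if both were free. The rigid plates force a common final length, so the aluminium is put into tension and the bronze into compression, with equal and opposite forces P (no external load).
Equating the net (thermal + elastic) strains gives |α₁ − α₂|·ΔT = P·[1/(A₁E₁) + 1/(A₂E₂)].
|α₁ − α₂|·ΔT = 4.4×10⁻⁶ × 169 = 0.0007436.
1/(A₁E₁) + 1/(A₂E₂) = 1/(1950×72×10³) + 1/(700×109×10³) = 2.023×10⁻⁸ N⁻¹.
So P = 0.0007436 / 2.023×10⁻⁸ = 36.76 kN.
σ_{aluminium} = P/A₁ = 36760/1950 = 18.85 MPa, tensile.

σ ≈ 18.9 MPa (tensile)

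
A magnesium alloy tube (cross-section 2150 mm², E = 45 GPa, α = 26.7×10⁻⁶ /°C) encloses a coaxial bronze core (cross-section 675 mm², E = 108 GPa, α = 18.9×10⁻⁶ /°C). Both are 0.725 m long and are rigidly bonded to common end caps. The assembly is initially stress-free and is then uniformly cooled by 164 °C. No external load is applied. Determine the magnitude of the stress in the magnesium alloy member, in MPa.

σ ≈ 24.7 MPa (tensile)

Both members must finish at the same length. With the larger α, the magnesium alloy tends to over-contract; the plates restrain it, putting the magnesium alloy in tension and the bronze in compression. With no external load the two internal forces are equal and opposite, magnitude P.
Compatibility of the two members (thermal + elastic change equal): (α₁ − α₂)ΔT = P·[1/(A₁E₁) + 1/(A₂E₂)].
|α₁ − α₂|·ΔT = 7.8×10⁻⁶ × 164 = 0.001279.
1/(A₁E₁) + 1/(A₂E₂) = 1/(2150×45×10³) + 1/(675×108×10³) = 2.405×10⁻⁸ N⁻¹.
P = 0.001279 / 2.405×10⁻⁸ = 53180 N = 53.18 kN.
σ_{magnesium alloy} = P/A₁ = 53180/2150 = 24.74 MPa, tensile.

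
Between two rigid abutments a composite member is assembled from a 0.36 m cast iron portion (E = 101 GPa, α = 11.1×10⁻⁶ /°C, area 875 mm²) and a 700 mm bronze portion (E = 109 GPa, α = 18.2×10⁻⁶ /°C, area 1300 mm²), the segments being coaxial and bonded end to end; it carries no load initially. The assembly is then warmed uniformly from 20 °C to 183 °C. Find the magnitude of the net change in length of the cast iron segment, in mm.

Free thermal expansion of the whole bar: Σ αᵢΔT Lᵢ = 11.1×10⁻⁶×163×360 + 18.2×10⁻⁶×163×700 = 2.728 mm.
The rigid supports impose zero overall length change; the single axial force P common to all segments must satisfy P Σ Lᵢ/(AᵢEᵢ) = δ_free.
The series flexibility is Σ Lᵢ/(AᵢEᵢ) = 360/(875×101×10³) + 700/(1300×109×10³) = 9.014×10⁻⁶ mm/N.
Hence P = δ_free / Σ(L/AE) = 2.728/9.014×10⁻⁶ = 302.7 kN (compressive).
For the cast iron segment, free thermal change = 11.1×10⁻⁶×163×360 = 0.6513 mm and elastic change from P = 302700×360/(875×101×10³) = 1.233 mm; these oppose, so the net change is 0.582 mm (segment shortens).

|ΔL| ≈ 0.582 mm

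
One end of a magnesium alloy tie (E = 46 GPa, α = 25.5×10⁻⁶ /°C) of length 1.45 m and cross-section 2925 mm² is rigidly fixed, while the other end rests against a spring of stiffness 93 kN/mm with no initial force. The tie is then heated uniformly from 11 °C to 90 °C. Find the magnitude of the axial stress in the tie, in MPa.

The unrestrained thermal change is αΔT L = 25.5×10⁻⁶ × 79 × 1450 = 2.921 mm.
With a force P in the spring, the elastic change of the tie is PL/(AE) and that of the spring is P/k; compatibility requires their sum to equal δ_free.
P [ L/(AE) + 1/k ] = δ_free → P [ 1450/(2925×46×10³) + 1/(93×10³) ] = 2.921.
P = 2.921 / 2.153×10⁻⁵ = 135700 N.
σ = P/A = 135700/2925 = 46.39 MPa.

σ ≈ 46.4 MPa (compressive)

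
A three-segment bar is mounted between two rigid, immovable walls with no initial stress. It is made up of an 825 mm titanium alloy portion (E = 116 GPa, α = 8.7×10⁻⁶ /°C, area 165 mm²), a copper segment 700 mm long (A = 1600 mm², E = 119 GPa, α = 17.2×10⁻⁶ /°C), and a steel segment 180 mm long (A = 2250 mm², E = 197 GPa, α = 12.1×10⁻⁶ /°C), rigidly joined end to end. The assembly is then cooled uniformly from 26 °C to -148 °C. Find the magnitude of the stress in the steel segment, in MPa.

σ ≈ 35.1 MPa (tensile)

If the supports were absent, the total length change would be Σ αᵢΔT Lᵢ = 8.7×10⁻⁶×174×825 + 17.2×10⁻⁶×174×700 + 12.1×10⁻⁶×174×180 = 3.723 mm.
Since the ends are fixed, an axial force P builds up, equal in every segment, with P · Σ Lᵢ/(AᵢEᵢ) = δ_free.
Σ Lᵢ/(AᵢEᵢ) = 825/(165×116×10³) + 700/(1600×119×10³) + 180/(2250×197×10³) = 4.719×10⁻⁵ mm/N.
So P = 3.723 / 4.719×10⁻⁵ = 78.9 kN, tensile.
σ_{steel} = P / A = 78900 / 2250 = 35.07 MPa.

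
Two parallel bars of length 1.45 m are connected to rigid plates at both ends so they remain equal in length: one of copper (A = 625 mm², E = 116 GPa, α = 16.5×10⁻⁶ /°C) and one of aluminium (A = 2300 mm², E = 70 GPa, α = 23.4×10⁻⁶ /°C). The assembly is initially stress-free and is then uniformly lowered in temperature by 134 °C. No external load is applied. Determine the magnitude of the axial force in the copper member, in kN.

Equilibrium of a rigid end plate with no external load gives equal and opposite internal forces ±P in the two members. Since α_{aluminium} > α_{copper}, cooling drives the aluminium into tension and the copper into compression.
Compatibility of the two members (thermal + elastic change equal): (α₁ − α₂)ΔT = P·[1/(A₁E₁) + 1/(A₂E₂)].
|α₁ − α₂|·ΔT = 6.9×10⁻⁶ × 134 = 0.0009246.
1/(A₁E₁) + 1/(A₂E₂) = 1/(625×116×10³) + 1/(2300×70×10³) = 2×10⁻⁸ N⁻¹.
P = 0.0009246 / 2×10⁻⁸ = 46220 N = 46.22 kN.

P ≈ 46.2 kN (compressive in the copper)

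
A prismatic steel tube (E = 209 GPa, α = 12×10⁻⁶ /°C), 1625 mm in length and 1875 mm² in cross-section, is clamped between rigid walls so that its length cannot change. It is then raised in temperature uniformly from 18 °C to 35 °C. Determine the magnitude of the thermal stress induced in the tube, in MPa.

The supports are rigid, so the total axial strain is zero. The restrained thermal strain is ε = αΔT = 12×10⁻⁶ × 17 = 204×10⁻⁶.
Hence σ = E·αΔT = 209×10³ × 204×10⁻⁶ = 42.64 MPa, compressive.

σ ≈ 42.6 MPa (compressive)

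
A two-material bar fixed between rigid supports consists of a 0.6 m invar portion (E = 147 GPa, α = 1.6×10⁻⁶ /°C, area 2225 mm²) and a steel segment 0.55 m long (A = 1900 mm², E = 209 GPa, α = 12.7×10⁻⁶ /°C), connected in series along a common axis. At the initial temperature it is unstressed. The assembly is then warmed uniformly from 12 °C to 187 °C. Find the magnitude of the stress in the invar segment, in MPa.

If the supports were absent, the total length change would be Σ αᵢΔT Lᵢ = 1.6×10⁻⁶×175×600 + 12.7×10⁻⁶×175×550 = 1.39 mm.
The rigid supports impose zero overall length change; the single axial force P common to all segments must satisfy P Σ Lᵢ/(AᵢEᵢ) = δ_free.
The series flexibility is Σ Lᵢ/(AᵢEᵢ) = 600/(2225×147×10³) + 550/(1900×209×10³) = 3.219×10⁻⁶ mm/N.
So P = 1.39 / 3.219×10⁻⁶ = 431.9 kN, compressive.
σ_{invar} = P / A = 431900 / 2225 = 194.1 MPa.

σ ≈ 194 MPa (compressive)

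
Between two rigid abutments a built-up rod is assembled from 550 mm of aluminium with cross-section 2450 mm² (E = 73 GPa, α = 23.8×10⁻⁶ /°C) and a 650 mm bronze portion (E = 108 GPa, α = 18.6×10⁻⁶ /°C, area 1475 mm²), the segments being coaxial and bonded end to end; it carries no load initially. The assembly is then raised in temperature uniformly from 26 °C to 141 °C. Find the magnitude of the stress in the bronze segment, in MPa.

σ ≈ 274 MPa (compressive)

If the supports were absent, the total length change would be Σ αᵢΔT Lᵢ = 23.8×10⁻⁶×115×550 + 18.6×10⁻⁶×115×650 = 2.896 mm.
The rigid supports impose zero overall length change; the single axial force P common to all segments must satisfy P Σ Lᵢ/(AᵢEᵢ) = δ_free.
Σ Lᵢ/(AᵢEᵢ) = 550/(2450×73×10³) + 650/(1475×108×10³) = 7.156×10⁻⁶ mm/N.
Hence P = δ_free / Σ(L/AE) = 2.896/7.156×10⁻⁶ = 404.7 kN (compressive).
σ_{bronze} = P / A = 404700 / 1475 = 274.4 MPa.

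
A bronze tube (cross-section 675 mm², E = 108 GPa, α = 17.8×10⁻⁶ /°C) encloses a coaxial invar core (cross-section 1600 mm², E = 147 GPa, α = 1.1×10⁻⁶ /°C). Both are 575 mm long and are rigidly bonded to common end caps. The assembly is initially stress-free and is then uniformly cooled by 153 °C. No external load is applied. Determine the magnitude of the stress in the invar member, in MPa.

σ ≈ 88.9 MPa (compressive)

Equilibrium of a rigid end plate with no external load gives equal and opposite internal forces ±P in the two members. Since α_{bronze} > α_{invar}, cooling drives the bronze into tension and the invar into compression.
Equating the net (thermal + elastic) strains gives |α₁ − α₂|·ΔT = P·[1/(A₁E₁) + 1/(A₂E₂)].
|α₁ − α₂|·ΔT = 16.7×10⁻⁶ × 153 = 0.002555.
1/(A₁E₁) + 1/(A₂E₂) = 1/(675×108×10³) + 1/(1600×147×10³) = 1.797×10⁻⁸ N⁻¹.
So P = 0.002555 / 1.797×10⁻⁸ = 142.2 kN.
σ_{invar} = P/A₂ = 142200/1600 = 88.87 MPa, compressive.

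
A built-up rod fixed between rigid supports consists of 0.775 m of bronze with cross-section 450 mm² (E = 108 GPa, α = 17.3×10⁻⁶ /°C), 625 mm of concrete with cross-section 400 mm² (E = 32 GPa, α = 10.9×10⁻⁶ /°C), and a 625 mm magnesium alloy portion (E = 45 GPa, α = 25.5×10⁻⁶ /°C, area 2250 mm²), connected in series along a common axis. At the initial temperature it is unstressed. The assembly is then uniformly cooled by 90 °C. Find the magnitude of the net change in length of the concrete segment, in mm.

Free thermal contraction of the whole bar: Σ αᵢΔT Lᵢ = 17.3×10⁻⁶×90×775 + 10.9×10⁻⁶×90×625 + 25.5×10⁻⁶×90×625 = 3.254 mm.
The walls prevent any net length change, so an axial force P (same in every segment) develops. Compatibility: P · Σ Lᵢ/(AᵢEᵢ) = δ_free.
The series flexibility is Σ Lᵢ/(AᵢEᵢ) = 775/(450×108×10³) + 625/(400×32×10³) + 625/(2250×45×10³) = 7.095×10⁻⁵ mm/N.
So P = 3.254 / 7.095×10⁻⁵ = 45.87 kN, tensile.
For the concrete segment, free thermal change = 10.9×10⁻⁶×90×625 = 0.6131 mm and elastic change from P = 45870×625/(400×32×10³) = 2.24 mm; these oppose, so the net change is 1.63 mm (segment lengthens).

|ΔL| ≈ 1.63 mm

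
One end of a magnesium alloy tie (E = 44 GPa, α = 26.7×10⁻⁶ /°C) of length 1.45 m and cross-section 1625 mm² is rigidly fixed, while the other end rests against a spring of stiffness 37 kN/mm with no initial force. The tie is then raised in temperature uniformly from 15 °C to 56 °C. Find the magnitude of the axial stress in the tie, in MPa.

σ ≈ 20.6 MPa (compressive)

If the spring were absent the tie would lengthen by αΔT L = 26.7×10⁻⁶ × 41 × 1450 = 1.587 mm.
With a force P in the spring, the elastic change of the tie is PL/(AE) and that of the spring is P/k; compatibility requires their sum to equal δ_free.
So P = δ_free / [L/(AE) + 1/k] = 1.587 / [ 1450/(1625×44×10³) + 1/(37×10³) ].
P = 1.587 / 4.731×10⁻⁵ = 33550 N.
σ = P/A = 33550/1625 = 20.65 MPa.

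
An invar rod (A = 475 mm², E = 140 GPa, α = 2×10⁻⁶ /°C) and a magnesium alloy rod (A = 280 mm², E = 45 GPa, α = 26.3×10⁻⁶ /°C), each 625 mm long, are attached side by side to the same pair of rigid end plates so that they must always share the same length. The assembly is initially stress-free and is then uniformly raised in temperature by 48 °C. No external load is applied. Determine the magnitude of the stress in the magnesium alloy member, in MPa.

Both members must finish at the same length. With the larger α, the magnesium alloy tends to over-expand; the plates restrain it, putting the magnesium alloy in compression and the invar in tension. With no external load the two internal forces are equal and opposite, magnitude P.
Equating the net (thermal + elastic) strains gives |α₁ − α₂|·ΔT = P·[1/(A₁E₁) + 1/(A₂E₂)].
|α₁ − α₂|·ΔT = 24.3×10⁻⁶ × 48 = 0.001166.
1/(A₁E₁) + 1/(A₂E₂) = 1/(475×140×10³) + 1/(280×45×10³) = 9.44×10⁻⁸ N⁻¹.
So P = 0.001166 / 9.44×10⁻⁸ = 12.36 kN.
σ_{magnesium alloy} = P/A₂ = 12360/280 = 44.13 MPa, compressive.

σ ≈ 44.1 MPa (compressive)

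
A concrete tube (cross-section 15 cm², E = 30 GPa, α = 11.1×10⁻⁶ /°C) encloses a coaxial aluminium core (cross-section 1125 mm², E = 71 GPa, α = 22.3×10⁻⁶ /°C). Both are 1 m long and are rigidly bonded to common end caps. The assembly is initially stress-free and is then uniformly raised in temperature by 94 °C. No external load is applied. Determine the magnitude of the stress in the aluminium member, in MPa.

The aluminium has the larger α, so on heating it would change length more than the concrete if both were free. The rigid plates force a common final length, so the aluminium is put into compression and the concrete into tension, with equal and opposite forces P (no external load).
Setting the final lengths equal and cancelling L: (α₁ − α₂)ΔT = P/(A₁E₁) + P/(A₂E₂).
|α₁ − α₂|·ΔT = 11.2×10⁻⁶ × 94 = 0.001053.
1/(A₁E₁) + 1/(A₂E₂) = 1/(1500×30×10³) + 1/(1125×71×10³) = 3.474×10⁻⁸ N⁻¹.
So P = 0.001053 / 3.474×10⁻⁸ = 30.3 kN.
σ_{aluminium} = P/A₂ = 30300/1125 = 26.94 MPa, compressive.

σ ≈ 26.9 MPa (compressive)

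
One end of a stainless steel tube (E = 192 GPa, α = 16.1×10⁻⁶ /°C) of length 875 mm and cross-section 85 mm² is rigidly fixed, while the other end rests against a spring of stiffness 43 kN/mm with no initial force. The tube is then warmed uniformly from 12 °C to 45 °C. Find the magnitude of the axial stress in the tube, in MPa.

σ ≈ 71.1 MPa (compressive)

If the spring were absent the tube would lengthen by αΔT L = 16.1×10⁻⁶ × 33 × 875 = 0.4649 mm.
With a force P in the spring, the elastic change of the tube is PL/(AE) and that of the spring is P/k; compatibility requires their sum to equal δ_free.
So P = δ_free / [L/(AE) + 1/k] = 0.4649 / [ 875/(85×192×10³) + 1/(43×10³) ].
P = 0.4649 / 7.687×10⁻⁵ = 6048 N.
σ = P/A = 6048/85 = 71.15 MPa.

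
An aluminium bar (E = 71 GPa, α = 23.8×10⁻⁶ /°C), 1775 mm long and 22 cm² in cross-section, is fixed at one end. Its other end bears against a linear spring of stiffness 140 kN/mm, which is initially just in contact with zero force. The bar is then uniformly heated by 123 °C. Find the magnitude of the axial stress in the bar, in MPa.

σ ≈ 128 MPa (compressive)

If the spring were absent the bar would lengthen by αΔT L = 23.8×10⁻⁶ × 123 × 1775 = 5.196 mm.
With a force P in the spring, the elastic change of the bar is PL/(AE) and that of the spring is P/k; compatibility requires their sum to equal δ_free.
So P = δ_free / [L/(AE) + 1/k] = 5.196 / [ 1775/(2200×71×10³) + 1/(140×10³) ].
P = 5.196 / 1.851×10⁻⁵ = 280800 N.
σ = P/A = 280800/2200 = 127.6 MPa.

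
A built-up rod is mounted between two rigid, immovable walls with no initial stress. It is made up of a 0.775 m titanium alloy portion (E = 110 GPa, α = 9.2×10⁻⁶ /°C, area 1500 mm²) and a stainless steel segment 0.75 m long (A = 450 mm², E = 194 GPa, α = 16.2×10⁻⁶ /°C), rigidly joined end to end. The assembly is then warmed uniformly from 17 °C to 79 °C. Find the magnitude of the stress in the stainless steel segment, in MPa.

σ ≈ 200 MPa (compressive)

Free thermal expansion of the whole bar: Σ αᵢΔT Lᵢ = 9.2×10⁻⁶×62×775 + 16.2×10⁻⁶×62×750 = 1.195 mm.
The walls prevent any net length change, so an axial force P (same in every segment) develops. Compatibility: P · Σ Lᵢ/(AᵢEᵢ) = δ_free.
Σ Lᵢ/(AᵢEᵢ) = 775/(1500×110×10³) + 750/(450×194×10³) = 1.329×10⁻⁵ mm/N.
So P = 1.195 / 1.329×10⁻⁵ = 89.96 kN, compressive.
σ_{stainless steel} = P / A = 89960 / 450 = 199.9 MPa.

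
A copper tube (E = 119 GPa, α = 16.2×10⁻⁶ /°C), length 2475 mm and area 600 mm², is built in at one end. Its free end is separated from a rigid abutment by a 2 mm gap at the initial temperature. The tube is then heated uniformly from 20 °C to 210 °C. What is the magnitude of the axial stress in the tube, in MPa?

If the wall were absent the tube would grow by αΔT L = 16.2×10⁻⁶ × 190 × 2475 = 7.618 mm.
After closing the 2 mm clearance, 7.618 − 2 = 5.618 mm of expansion remains to be suppressed by the wall.
Compatibility: PL/(AE) = 5.618 mm, so σ = P/A = E × (5.618/2475) = 270.1 MPa.

σ ≈ 270 MPa (compressive)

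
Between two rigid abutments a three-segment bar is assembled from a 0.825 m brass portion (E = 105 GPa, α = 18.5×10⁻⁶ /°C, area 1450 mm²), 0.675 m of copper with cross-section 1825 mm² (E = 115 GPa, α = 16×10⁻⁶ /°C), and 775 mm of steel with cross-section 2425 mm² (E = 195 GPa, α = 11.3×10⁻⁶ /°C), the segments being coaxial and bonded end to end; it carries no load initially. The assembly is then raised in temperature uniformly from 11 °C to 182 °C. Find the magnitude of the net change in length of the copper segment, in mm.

If the supports were absent, the total length change would be Σ αᵢΔT Lᵢ = 18.5×10⁻⁶×171×825 + 16×10⁻⁶×171×675 + 11.3×10⁻⁶×171×775 = 5.954 mm.
The rigid supports impose zero overall length change; the single axial force P common to all segments must satisfy P Σ Lᵢ/(AᵢEᵢ) = δ_free.
The series flexibility is Σ Lᵢ/(AᵢEᵢ) = 825/(1450×105×10³) + 675/(1825×115×10³) + 775/(2425×195×10³) = 1.027×10⁻⁵ mm/N.
P = 5.954 / 1.027×10⁻⁵ = 579600 N = 579.6 kN, compressive.
For the copper segment, free thermal change = 16×10⁻⁶×171×675 = 1.847 mm and elastic change from P = 579600×675/(1825×115×10³) = 1.864 mm; these oppose, so the net change is 0.0172 mm (segment shortens).

|ΔL| ≈ 0.0172 mm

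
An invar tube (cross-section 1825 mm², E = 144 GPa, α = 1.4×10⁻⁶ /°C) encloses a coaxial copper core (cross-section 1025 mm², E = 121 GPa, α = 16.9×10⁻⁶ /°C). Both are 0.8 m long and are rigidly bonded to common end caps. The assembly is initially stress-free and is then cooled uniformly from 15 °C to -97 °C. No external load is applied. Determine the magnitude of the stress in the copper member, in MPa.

Equilibrium of a rigid end plate with no external load gives equal and opposite internal forces ±P in the two members. Since α_{copper} > α_{invar}, cooling drives the copper into tension and the invar into compression.
Setting the final lengths equal and cancelling L: (α₁ − α₂)ΔT = P/(A₁E₁) + P/(A₂E₂).
|α₁ − α₂|·ΔT = 15.5×10⁻⁶ × 112 = 0.001736.
1/(A₁E₁) + 1/(A₂E₂) = 1/(1825×144×10³) + 1/(1025×121×10³) = 1.187×10⁻⁸ N⁻¹.
P = 0.001736 / 1.187×10⁻⁸ = 146300 N = 146.3 kN.
σ_{copper} = P/A₂ = 146300/1025 = 142.7 MPa, tensile.

σ ≈ 143 MPa (tensile)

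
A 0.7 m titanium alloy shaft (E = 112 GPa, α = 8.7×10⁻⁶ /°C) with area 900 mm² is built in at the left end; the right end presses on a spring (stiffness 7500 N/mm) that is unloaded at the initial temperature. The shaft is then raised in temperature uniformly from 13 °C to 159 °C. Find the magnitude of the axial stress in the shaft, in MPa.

Free thermal expansion: δ_free = αΔT L = 8.7×10⁻⁶ × 146 × 700 = 0.8891 mm.
Let P be the compressive force at the spring. The shaft shortens elastically by PL/(AE) and the spring compresses by P/k; together these equal δ_free.
So P = δ_free / [L/(AE) + 1/k] = 0.8891 / [ 700/(900×112×10³) + 1/(7500) ].
P = 0.8891 / 0.0001403 = 6338 N.
σ = P/A = 6338/900 = 7.043 MPa.

σ ≈ 7.04 MPa (compressive)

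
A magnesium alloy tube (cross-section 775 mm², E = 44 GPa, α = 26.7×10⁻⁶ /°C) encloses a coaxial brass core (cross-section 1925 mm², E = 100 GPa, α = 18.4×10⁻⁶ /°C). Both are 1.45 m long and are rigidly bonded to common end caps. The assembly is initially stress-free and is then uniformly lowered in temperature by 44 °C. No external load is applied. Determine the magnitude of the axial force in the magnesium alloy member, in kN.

Equilibrium of a rigid end plate with no external load gives equal and opposite internal forces ±P in the two members. Since α_{magnesium alloy} > α_{brass}, cooling drives the magnesium alloy into tension and the brass into compression.
Equating the net (thermal + elastic) strains gives |α₁ − α₂|·ΔT = P·[1/(A₁E₁) + 1/(A₂E₂)].
|α₁ − α₂|·ΔT = 8.3×10⁻⁶ × 44 = 0.0003652.
1/(A₁E₁) + 1/(A₂E₂) = 1/(775×44×10³) + 1/(1925×100×10³) = 3.452×10⁻⁸ N⁻¹.
So P = 0.0003652 / 3.452×10⁻⁸ = 10.58 kN.

P ≈ 10.6 kN (tensile in the magnesium alloy)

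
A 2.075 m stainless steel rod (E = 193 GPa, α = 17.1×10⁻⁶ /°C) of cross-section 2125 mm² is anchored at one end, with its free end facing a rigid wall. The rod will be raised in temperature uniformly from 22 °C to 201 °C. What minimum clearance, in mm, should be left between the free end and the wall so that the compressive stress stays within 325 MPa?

Free expansion if unrestrained: δ_free = αΔT L = 17.1×10⁻⁶ × 179 × 2075 = 6.351 mm.
At the allowable stress the elastic shortening the wall may impose is σL/E = 325 × 2075 / (193×10³) = 3.494 mm.
So the gap has to take up the difference, g_min = δ_free − σL/E = 6.351 − 3.494 = 2.857 mm.

g ≈ 2.86 mm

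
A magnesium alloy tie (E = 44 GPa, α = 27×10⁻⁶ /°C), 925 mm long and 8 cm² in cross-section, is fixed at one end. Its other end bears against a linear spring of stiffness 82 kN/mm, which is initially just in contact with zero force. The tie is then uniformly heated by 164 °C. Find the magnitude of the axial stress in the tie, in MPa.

σ ≈ 133 MPa (compressive)

If the spring were absent the tie would lengthen by αΔT L = 27×10⁻⁶ × 164 × 925 = 4.096 mm.
Let P be the compressive force at the spring. The tie shortens elastically by PL/(AE) and the spring compresses by P/k; together these equal δ_free.
So P = δ_free / [L/(AE) + 1/k] = 4.096 / [ 925/(800×44×10³) + 1/(82×10³) ].
P = 4.096 / 3.847×10⁻⁵ = 106500 N.
σ = P/A = 106500/800 = 133.1 MPa.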